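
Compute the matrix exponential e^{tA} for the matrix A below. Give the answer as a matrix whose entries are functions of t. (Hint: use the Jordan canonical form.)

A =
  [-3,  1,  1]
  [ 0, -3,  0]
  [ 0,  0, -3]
e^{tA} =
  [exp(-3*t), t*exp(-3*t), t*exp(-3*t)]
  [0, exp(-3*t), 0]
  [0, 0, exp(-3*t)]

Strategy: write A = P · J · P⁻¹ where J is a Jordan canonical form, so e^{tA} = P · e^{tJ} · P⁻¹, and e^{tJ} can be computed block-by-block.

A has Jordan form
J =
  [-3,  1,  0]
  [ 0, -3,  0]
  [ 0,  0, -3]
(up to reordering of blocks).

Per-block formulas:
  For a 2×2 Jordan block J_2(-3): exp(t · J_2(-3)) = e^(-3t)·(I + t·N), where N is the 2×2 nilpotent shift.
  For a 1×1 block at λ = -3: exp(t · [-3]) = [e^(-3t)].

After assembling e^{tJ} and conjugating by P, we get:

e^{tA} =
  [exp(-3*t), t*exp(-3*t), t*exp(-3*t)]
  [0, exp(-3*t), 0]
  [0, 0, exp(-3*t)]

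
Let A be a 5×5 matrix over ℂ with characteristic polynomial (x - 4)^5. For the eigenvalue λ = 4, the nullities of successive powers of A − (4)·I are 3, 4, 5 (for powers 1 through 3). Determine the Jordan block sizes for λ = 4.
Block sizes for λ = 4: [3, 1, 1]

From the dimensions of kernels of powers, the number of Jordan blocks of size at least j is d_j − d_{j−1} where d_j = dim ker(N^j) (with d_0 = 0). Computing the differences gives [3, 1, 1].
The number of blocks of size exactly k is (#blocks of size ≥ k) − (#blocks of size ≥ k + 1), so the partition is: 2 block(s) of size 1, 1 block(s) of size 3.
In nonincreasing order the block sizes are [3, 1, 1].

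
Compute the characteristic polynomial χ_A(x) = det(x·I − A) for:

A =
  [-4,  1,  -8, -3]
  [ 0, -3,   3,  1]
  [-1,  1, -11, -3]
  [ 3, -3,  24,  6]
x^4 + 12*x^3 + 54*x^2 + 108*x + 81

Expanding det(x·I − A) (e.g. by cofactor expansion or by noting that A is similar to its Jordan form J, which has the same characteristic polynomial as A) gives
  χ_A(x) = x^4 + 12*x^3 + 54*x^2 + 108*x + 81
which factors as (x + 3)^4. The eigenvalues (with algebraic multiplicities) are λ = -3 with multiplicity 4.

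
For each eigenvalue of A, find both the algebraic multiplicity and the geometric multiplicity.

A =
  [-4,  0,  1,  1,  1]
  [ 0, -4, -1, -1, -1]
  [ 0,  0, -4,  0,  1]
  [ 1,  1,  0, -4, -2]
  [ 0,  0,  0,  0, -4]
λ = -4: alg = 5, geom = 2

Step 1 — factor the characteristic polynomial to read off the algebraic multiplicities:
  χ_A(x) = (x + 4)^5

Step 2 — compute geometric multiplicities via the rank-nullity identity g(λ) = n − rank(A − λI):
  rank(A − (-4)·I) = 3, so dim ker(A − (-4)·I) = n − 3 = 2

Summary:
  λ = -4: algebraic multiplicity = 5, geometric multiplicity = 2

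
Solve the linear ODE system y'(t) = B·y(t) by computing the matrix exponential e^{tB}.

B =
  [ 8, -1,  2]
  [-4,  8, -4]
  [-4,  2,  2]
e^{tB} =
  [2*t*exp(6*t) + exp(6*t), -t*exp(6*t), 2*t*exp(6*t)]
  [-4*t*exp(6*t), 2*t*exp(6*t) + exp(6*t), -4*t*exp(6*t)]
  [-4*t*exp(6*t), 2*t*exp(6*t), -4*t*exp(6*t) + exp(6*t)]

Strategy: write B = P · J · P⁻¹ where J is a Jordan canonical form, so e^{tB} = P · e^{tJ} · P⁻¹, and e^{tJ} can be computed block-by-block.

B has Jordan form
J =
  [6, 1, 0]
  [0, 6, 0]
  [0, 0, 6]
(up to reordering of blocks).

Per-block formulas:
  For a 1×1 block at λ = 6: exp(t · [6]) = [e^(6t)].
  For a 2×2 Jordan block J_2(6): exp(t · J_2(6)) = e^(6t)·(I + t·N), where N is the 2×2 nilpotent shift.

After assembling e^{tJ} and conjugating by P, we get:

e^{tB} =
  [2*t*exp(6*t) + exp(6*t), -t*exp(6*t), 2*t*exp(6*t)]
  [-4*t*exp(6*t), 2*t*exp(6*t) + exp(6*t), -4*t*exp(6*t)]
  [-4*t*exp(6*t), 2*t*exp(6*t), -4*t*exp(6*t) + exp(6*t)]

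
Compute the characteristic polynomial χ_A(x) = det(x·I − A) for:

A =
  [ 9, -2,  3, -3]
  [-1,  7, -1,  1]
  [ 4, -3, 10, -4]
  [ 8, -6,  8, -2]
x^4 - 24*x^3 + 216*x^2 - 864*x + 1296

Expanding det(x·I − A) (e.g. by cofactor expansion or by noting that A is similar to its Jordan form J, which has the same characteristic polynomial as A) gives
  χ_A(x) = x^4 - 24*x^3 + 216*x^2 - 864*x + 1296
which factors as (x - 6)^4. The eigenvalues (with algebraic multiplicities) are λ = 6 with multiplicity 4.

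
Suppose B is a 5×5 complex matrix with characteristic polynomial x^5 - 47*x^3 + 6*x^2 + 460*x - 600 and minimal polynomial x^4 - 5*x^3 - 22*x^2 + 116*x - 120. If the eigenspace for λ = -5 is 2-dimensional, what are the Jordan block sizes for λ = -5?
Block sizes for λ = -5: [1, 1]

Step 1 — from the characteristic polynomial, algebraic multiplicity of λ = -5 is 2. From dim ker(B − (-5)·I) = 2, there are exactly 2 Jordan blocks for λ = -5.
Step 2 — from the minimal polynomial, the factor (x + 5) tells us the largest block for λ = -5 has size 1.
Step 3 — with total size 2, 2 blocks, and largest block 1, the block sizes (in nonincreasing order) are [1, 1].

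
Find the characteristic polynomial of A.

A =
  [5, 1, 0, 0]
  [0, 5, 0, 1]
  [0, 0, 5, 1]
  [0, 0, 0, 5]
x^4 - 20*x^3 + 150*x^2 - 500*x + 625

Expanding det(x·I − A) (e.g. by cofactor expansion or by noting that A is similar to its Jordan form J, which has the same characteristic polynomial as A) gives
  χ_A(x) = x^4 - 20*x^3 + 150*x^2 - 500*x + 625
which factors as (x - 5)^4. The eigenvalues (with algebraic multiplicities) are λ = 5 with multiplicity 4.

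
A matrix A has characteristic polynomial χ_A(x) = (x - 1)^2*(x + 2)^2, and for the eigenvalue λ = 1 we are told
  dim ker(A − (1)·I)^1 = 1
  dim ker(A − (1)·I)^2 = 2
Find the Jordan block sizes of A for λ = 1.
Block sizes for λ = 1: [2]

From the dimensions of kernels of powers, the number of Jordan blocks of size at least j is d_j − d_{j−1} where d_j = dim ker(N^j) (with d_0 = 0). Computing the differences gives [1, 1].
The number of blocks of size exactly k is (#blocks of size ≥ k) − (#blocks of size ≥ k + 1), so the partition is: 1 block(s) of size 2.
In nonincreasing order the block sizes are [2].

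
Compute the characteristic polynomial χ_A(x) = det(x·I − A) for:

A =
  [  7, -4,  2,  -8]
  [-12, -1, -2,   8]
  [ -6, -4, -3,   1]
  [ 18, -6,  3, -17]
x^4 + 14*x^3 + 69*x^2 + 140*x + 100

Expanding det(x·I − A) (e.g. by cofactor expansion or by noting that A is similar to its Jordan form J, which has the same characteristic polynomial as A) gives
  χ_A(x) = x^4 + 14*x^3 + 69*x^2 + 140*x + 100
which factors as (x + 2)^2*(x + 5)^2. The eigenvalues (with algebraic multiplicities) are λ = -5 with multiplicity 2, λ = -2 with multiplicity 2.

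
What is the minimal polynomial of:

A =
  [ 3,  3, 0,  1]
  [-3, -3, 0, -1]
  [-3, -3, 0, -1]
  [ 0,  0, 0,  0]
x^2

The characteristic polynomial is χ_A(x) = x^4, so the eigenvalues are known. The minimal polynomial is
  m_A(x) = Π_λ (x − λ)^{k_λ}
where k_λ is the size of the *largest* Jordan block for λ (equivalently, the smallest k with (A − λI)^k v = 0 for every generalised eigenvector v of λ).

  λ = 0: largest Jordan block has size 2, contributing (x − 0)^2

So m_A(x) = x^2 = x^2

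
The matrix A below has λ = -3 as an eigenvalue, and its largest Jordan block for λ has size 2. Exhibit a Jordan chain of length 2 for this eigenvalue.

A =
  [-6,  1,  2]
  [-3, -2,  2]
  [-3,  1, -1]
A Jordan chain for λ = -3 of length 2:
v_1 = (-3, -3, -3)ᵀ
v_2 = (1, 0, 0)ᵀ

Let N = A − (-3)·I. We want v_2 with N^2 v_2 = 0 but N^1 v_2 ≠ 0; then v_{j-1} := N · v_j for j = 2, …, 2.

Pick v_2 = (1, 0, 0)ᵀ.
Then v_1 = N · v_2 = (-3, -3, -3)ᵀ.

Sanity check: (A − (-3)·I) v_1 = (0, 0, 0)ᵀ = 0. ✓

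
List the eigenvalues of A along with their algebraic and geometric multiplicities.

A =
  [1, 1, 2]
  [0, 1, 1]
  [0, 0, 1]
λ = 1: alg = 3, geom = 1

Step 1 — factor the characteristic polynomial to read off the algebraic multiplicities:
  χ_A(x) = (x - 1)^3

Step 2 — compute geometric multiplicities via the rank-nullity identity g(λ) = n − rank(A − λI):
  rank(A − (1)·I) = 2, so dim ker(A − (1)·I) = n − 2 = 1

Summary:
  λ = 1: algebraic multiplicity = 3, geometric multiplicity = 1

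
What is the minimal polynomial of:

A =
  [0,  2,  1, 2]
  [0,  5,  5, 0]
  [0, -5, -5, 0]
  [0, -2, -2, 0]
x^3

The characteristic polynomial is χ_A(x) = x^4, so the eigenvalues are known. The minimal polynomial is
  m_A(x) = Π_λ (x − λ)^{k_λ}
where k_λ is the size of the *largest* Jordan block for λ (equivalently, the smallest k with (A − λI)^k v = 0 for every generalised eigenvector v of λ).

  λ = 0: largest Jordan block has size 3, contributing (x − 0)^3

So m_A(x) = x^3 = x^3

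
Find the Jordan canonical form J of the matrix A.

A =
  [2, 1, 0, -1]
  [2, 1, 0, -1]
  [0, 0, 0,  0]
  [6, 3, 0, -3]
J_2(0) ⊕ J_1(0) ⊕ J_1(0)

The characteristic polynomial is
  det(x·I − A) = x^4

Eigenvalues and multiplicities (the geometric multiplicity of λ is n − rank(A − λI), which equals the number of Jordan blocks for λ):
  λ = 0: algebraic multiplicity = 4, geometric multiplicity = 3

Determining the block sizes for each eigenvalue:
  λ = 0: 3 blocks summing to 4 forces exactly one block of size 2 and the rest size 1 → block sizes [2, 1, 1]

Assembling the blocks gives a Jordan form
J =
  [0, 1, 0, 0]
  [0, 0, 0, 0]
  [0, 0, 0, 0]
  [0, 0, 0, 0]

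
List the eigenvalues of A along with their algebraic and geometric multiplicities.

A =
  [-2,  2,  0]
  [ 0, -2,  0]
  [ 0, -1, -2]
λ = -2: alg = 3, geom = 2

Step 1 — factor the characteristic polynomial to read off the algebraic multiplicities:
  χ_A(x) = (x + 2)^3

Step 2 — compute geometric multiplicities via the rank-nullity identity g(λ) = n − rank(A − λI):
  rank(A − (-2)·I) = 1, so dim ker(A − (-2)·I) = n − 1 = 2

Summary:
  λ = -2: algebraic multiplicity = 3, geometric multiplicity = 2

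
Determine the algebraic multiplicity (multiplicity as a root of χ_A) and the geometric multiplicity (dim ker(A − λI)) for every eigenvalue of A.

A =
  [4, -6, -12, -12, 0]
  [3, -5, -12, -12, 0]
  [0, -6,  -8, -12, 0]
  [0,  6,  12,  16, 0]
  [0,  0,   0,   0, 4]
λ = -2: alg = 1, geom = 1; λ = 1: alg = 1, geom = 1; λ = 4: alg = 3, geom = 3

Step 1 — factor the characteristic polynomial to read off the algebraic multiplicities:
  χ_A(x) = (x - 4)^3*(x - 1)*(x + 2)

Step 2 — compute geometric multiplicities via the rank-nullity identity g(λ) = n − rank(A − λI):
  rank(A − (-2)·I) = 4, so dim ker(A − (-2)·I) = n − 4 = 1
  rank(A − (1)·I) = 4, so dim ker(A − (1)·I) = n − 4 = 1
  rank(A − (4)·I) = 2, so dim ker(A − (4)·I) = n − 2 = 3

Summary:
  λ = -2: algebraic multiplicity = 1, geometric multiplicity = 1
  λ = 1: algebraic multiplicity = 1, geometric multiplicity = 1
  λ = 4: algebraic multiplicity = 3, geometric multiplicity = 3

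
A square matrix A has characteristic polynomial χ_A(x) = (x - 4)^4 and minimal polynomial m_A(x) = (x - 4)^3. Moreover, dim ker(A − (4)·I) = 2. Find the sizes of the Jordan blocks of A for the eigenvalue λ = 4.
Block sizes for λ = 4: [3, 1]

Step 1 — from the characteristic polynomial, algebraic multiplicity of λ = 4 is 4. From dim ker(A − (4)·I) = 2, there are exactly 2 Jordan blocks for λ = 4.
Step 2 — from the minimal polynomial, the factor (x − 4)^3 tells us the largest block for λ = 4 has size 3.
Step 3 — with total size 4, 2 blocks, and largest block 3, the block sizes (in nonincreasing order) are [3, 1].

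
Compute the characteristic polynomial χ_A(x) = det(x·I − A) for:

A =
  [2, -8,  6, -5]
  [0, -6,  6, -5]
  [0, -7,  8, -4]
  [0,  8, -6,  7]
x^4 - 11*x^3 + 42*x^2 - 68*x + 40

Expanding det(x·I − A) (e.g. by cofactor expansion or by noting that A is similar to its Jordan form J, which has the same characteristic polynomial as A) gives
  χ_A(x) = x^4 - 11*x^3 + 42*x^2 - 68*x + 40
which factors as (x - 5)*(x - 2)^3. The eigenvalues (with algebraic multiplicities) are λ = 2 with multiplicity 3, λ = 5 with multiplicity 1.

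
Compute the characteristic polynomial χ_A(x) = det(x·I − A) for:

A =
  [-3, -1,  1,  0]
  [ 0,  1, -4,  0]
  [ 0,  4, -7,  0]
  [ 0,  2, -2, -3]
x^4 + 12*x^3 + 54*x^2 + 108*x + 81

Expanding det(x·I − A) (e.g. by cofactor expansion or by noting that A is similar to its Jordan form J, which has the same characteristic polynomial as A) gives
  χ_A(x) = x^4 + 12*x^3 + 54*x^2 + 108*x + 81
which factors as (x + 3)^4. The eigenvalues (with algebraic multiplicities) are λ = -3 with multiplicity 4.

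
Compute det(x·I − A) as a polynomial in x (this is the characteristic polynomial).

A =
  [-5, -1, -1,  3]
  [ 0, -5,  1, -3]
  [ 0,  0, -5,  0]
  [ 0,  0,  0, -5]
x^4 + 20*x^3 + 150*x^2 + 500*x + 625

Expanding det(x·I − A) (e.g. by cofactor expansion or by noting that A is similar to its Jordan form J, which has the same characteristic polynomial as A) gives
  χ_A(x) = x^4 + 20*x^3 + 150*x^2 + 500*x + 625
which factors as (x + 5)^4. The eigenvalues (with algebraic multiplicities) are λ = -5 with multiplicity 4.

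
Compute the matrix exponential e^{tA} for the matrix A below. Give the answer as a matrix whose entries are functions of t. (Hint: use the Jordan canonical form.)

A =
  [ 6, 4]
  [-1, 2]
e^{tA} =
  [2*t*exp(4*t) + exp(4*t), 4*t*exp(4*t)]
  [-t*exp(4*t), -2*t*exp(4*t) + exp(4*t)]

Strategy: write A = P · J · P⁻¹ where J is a Jordan canonical form, so e^{tA} = P · e^{tJ} · P⁻¹, and e^{tJ} can be computed block-by-block.

A has Jordan form
J =
  [4, 1]
  [0, 4]
(up to reordering of blocks).

Per-block formulas:
  For a 2×2 Jordan block J_2(4): exp(t · J_2(4)) = e^(4t)·(I + t·N), where N is the 2×2 nilpotent shift.

After assembling e^{tJ} and conjugating by P, we get:

e^{tA} =
  [2*t*exp(4*t) + exp(4*t), 4*t*exp(4*t)]
  [-t*exp(4*t), -2*t*exp(4*t) + exp(4*t)]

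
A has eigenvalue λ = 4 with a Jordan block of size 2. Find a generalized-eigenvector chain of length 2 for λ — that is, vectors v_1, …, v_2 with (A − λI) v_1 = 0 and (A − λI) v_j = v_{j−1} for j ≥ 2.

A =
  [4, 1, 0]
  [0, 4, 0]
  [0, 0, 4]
A Jordan chain for λ = 4 of length 2:
v_1 = (1, 0, 0)ᵀ
v_2 = (0, 1, 0)ᵀ

Let N = A − (4)·I. We want v_2 with N^2 v_2 = 0 but N^1 v_2 ≠ 0; then v_{j-1} := N · v_j for j = 2, …, 2.

Pick v_2 = (0, 1, 0)ᵀ.
Then v_1 = N · v_2 = (1, 0, 0)ᵀ.

Sanity check: (A − (4)·I) v_1 = (0, 0, 0)ᵀ = 0. ✓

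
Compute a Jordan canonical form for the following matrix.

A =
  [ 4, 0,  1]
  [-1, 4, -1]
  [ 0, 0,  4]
J_3(4)

The characteristic polynomial is
  det(x·I − A) = x^3 - 12*x^2 + 48*x - 64 = (x - 4)^3

Eigenvalues and multiplicities (the geometric multiplicity of λ is n − rank(A − λI), which equals the number of Jordan blocks for λ):
  λ = 4: algebraic multiplicity = 3, geometric multiplicity = 1

Determining the block sizes for each eigenvalue:
  λ = 4: one block (gm = 1), so the single block has size am = 3 → block sizes [3]

Assembling the blocks gives a Jordan form
J =
  [4, 1, 0]
  [0, 4, 1]
  [0, 0, 4]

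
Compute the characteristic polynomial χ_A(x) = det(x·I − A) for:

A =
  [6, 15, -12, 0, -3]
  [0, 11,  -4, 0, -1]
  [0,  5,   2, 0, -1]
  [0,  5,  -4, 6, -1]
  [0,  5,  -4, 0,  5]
x^5 - 30*x^4 + 360*x^3 - 2160*x^2 + 6480*x - 7776

Expanding det(x·I − A) (e.g. by cofactor expansion or by noting that A is similar to its Jordan form J, which has the same characteristic polynomial as A) gives
  χ_A(x) = x^5 - 30*x^4 + 360*x^3 - 2160*x^2 + 6480*x - 7776
which factors as (x - 6)^5. The eigenvalues (with algebraic multiplicities) are λ = 6 with multiplicity 5.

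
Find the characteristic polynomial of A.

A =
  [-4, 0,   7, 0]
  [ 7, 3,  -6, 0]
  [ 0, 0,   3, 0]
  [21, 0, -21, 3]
x^4 - 5*x^3 - 9*x^2 + 81*x - 108

Expanding det(x·I − A) (e.g. by cofactor expansion or by noting that A is similar to its Jordan form J, which has the same characteristic polynomial as A) gives
  χ_A(x) = x^4 - 5*x^3 - 9*x^2 + 81*x - 108
which factors as (x - 3)^3*(x + 4). The eigenvalues (with algebraic multiplicities) are λ = -4 with multiplicity 1, λ = 3 with multiplicity 3.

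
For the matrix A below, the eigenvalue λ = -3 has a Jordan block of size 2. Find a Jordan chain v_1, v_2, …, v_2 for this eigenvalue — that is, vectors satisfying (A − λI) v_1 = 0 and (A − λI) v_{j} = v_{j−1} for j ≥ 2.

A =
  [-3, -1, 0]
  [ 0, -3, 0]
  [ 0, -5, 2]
A Jordan chain for λ = -3 of length 2:
v_1 = (-1, 0, 0)ᵀ
v_2 = (0, 1, 1)ᵀ

Let N = A − (-3)·I. We want v_2 with N^2 v_2 = 0 but N^1 v_2 ≠ 0; then v_{j-1} := N · v_j for j = 2, …, 2.

Pick v_2 = (0, 1, 1)ᵀ.
Then v_1 = N · v_2 = (-1, 0, 0)ᵀ.

Sanity check: (A − (-3)·I) v_1 = (0, 0, 0)ᵀ = 0. ✓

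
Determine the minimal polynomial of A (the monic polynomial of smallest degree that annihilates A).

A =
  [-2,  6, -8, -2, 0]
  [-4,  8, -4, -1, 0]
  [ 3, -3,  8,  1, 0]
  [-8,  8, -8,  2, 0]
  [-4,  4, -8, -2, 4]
x^3 - 12*x^2 + 48*x - 64

The characteristic polynomial is χ_A(x) = (x - 4)^5, so the eigenvalues are known. The minimal polynomial is
  m_A(x) = Π_λ (x − λ)^{k_λ}
where k_λ is the size of the *largest* Jordan block for λ (equivalently, the smallest k with (A − λI)^k v = 0 for every generalised eigenvector v of λ).

  λ = 4: largest Jordan block has size 3, contributing (x − 4)^3

So m_A(x) = (x - 4)^3 = x^3 - 12*x^2 + 48*x - 64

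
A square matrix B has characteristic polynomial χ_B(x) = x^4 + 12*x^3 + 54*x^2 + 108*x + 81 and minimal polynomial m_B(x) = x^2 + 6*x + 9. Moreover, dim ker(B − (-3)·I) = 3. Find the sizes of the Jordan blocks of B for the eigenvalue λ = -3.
Block sizes for λ = -3: [2, 1, 1]

Step 1 — from the characteristic polynomial, algebraic multiplicity of λ = -3 is 4. From dim ker(B − (-3)·I) = 3, there are exactly 3 Jordan blocks for λ = -3.
Step 2 — from the minimal polynomial, the factor (x + 3)^2 tells us the largest block for λ = -3 has size 2.
Step 3 — with total size 4, 3 blocks, and largest block 2, the block sizes (in nonincreasing order) are [2, 1, 1].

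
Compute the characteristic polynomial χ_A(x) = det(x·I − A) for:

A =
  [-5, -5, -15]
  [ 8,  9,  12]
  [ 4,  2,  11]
x^3 - 15*x^2 + 75*x - 125

Expanding det(x·I − A) (e.g. by cofactor expansion or by noting that A is similar to its Jordan form J, which has the same characteristic polynomial as A) gives
  χ_A(x) = x^3 - 15*x^2 + 75*x - 125
which factors as (x - 5)^3. The eigenvalues (with algebraic multiplicities) are λ = 5 with multiplicity 3.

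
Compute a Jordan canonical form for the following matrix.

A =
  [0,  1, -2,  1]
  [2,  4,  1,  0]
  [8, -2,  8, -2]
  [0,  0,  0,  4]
J_3(4) ⊕ J_1(4)

The characteristic polynomial is
  det(x·I − A) = x^4 - 16*x^3 + 96*x^2 - 256*x + 256 = (x - 4)^4

Eigenvalues and multiplicities (the geometric multiplicity of λ is n − rank(A − λI), which equals the number of Jordan blocks for λ):
  λ = 4: algebraic multiplicity = 4, geometric multiplicity = 2

Determining the block sizes for each eigenvalue:
  λ = 4: with am = 4 and gm = 2, the partition is not yet determined (e.g. several partitions of 4 into 2 parts exist). Let N = A − (4)·I. Computing rank(N^1) = 2, rank(N^2) = 1, rank(N^3) = 0; the number of blocks of size ≥ j is rank(N^{j−1}) − rank(N^j), giving [2, 1, 1]. So we have 1 block(s) of size 3, 1 block(s) of size 1 → block sizes [3, 1]

Assembling the blocks gives a Jordan form
J =
  [4, 1, 0, 0]
  [0, 4, 1, 0]
  [0, 0, 4, 0]
  [0, 0, 0, 4]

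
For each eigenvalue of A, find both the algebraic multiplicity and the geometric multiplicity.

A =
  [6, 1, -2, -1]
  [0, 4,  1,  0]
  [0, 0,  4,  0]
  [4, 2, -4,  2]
λ = 4: alg = 4, geom = 2

Step 1 — factor the characteristic polynomial to read off the algebraic multiplicities:
  χ_A(x) = (x - 4)^4

Step 2 — compute geometric multiplicities via the rank-nullity identity g(λ) = n − rank(A − λI):
  rank(A − (4)·I) = 2, so dim ker(A − (4)·I) = n − 2 = 2

Summary:
  λ = 4: algebraic multiplicity = 4, geometric multiplicity = 2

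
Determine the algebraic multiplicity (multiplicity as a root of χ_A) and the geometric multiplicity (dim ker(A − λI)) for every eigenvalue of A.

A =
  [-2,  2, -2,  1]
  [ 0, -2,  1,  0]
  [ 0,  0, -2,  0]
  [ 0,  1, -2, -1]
λ = -2: alg = 3, geom = 1; λ = -1: alg = 1, geom = 1

Step 1 — factor the characteristic polynomial to read off the algebraic multiplicities:
  χ_A(x) = (x + 1)*(x + 2)^3

Step 2 — compute geometric multiplicities via the rank-nullity identity g(λ) = n − rank(A − λI):
  rank(A − (-2)·I) = 3, so dim ker(A − (-2)·I) = n − 3 = 1
  rank(A − (-1)·I) = 3, so dim ker(A − (-1)·I) = n − 3 = 1

Summary:
  λ = -2: algebraic multiplicity = 3, geometric multiplicity = 1
  λ = -1: algebraic multiplicity = 1, geometric multiplicity = 1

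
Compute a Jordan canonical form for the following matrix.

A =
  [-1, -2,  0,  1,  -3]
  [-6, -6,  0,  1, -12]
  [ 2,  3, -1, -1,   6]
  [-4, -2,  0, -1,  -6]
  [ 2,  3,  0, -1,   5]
J_2(-1) ⊕ J_1(-1) ⊕ J_1(-1) ⊕ J_1(0)

The characteristic polynomial is
  det(x·I − A) = x^5 + 4*x^4 + 6*x^3 + 4*x^2 + x = x*(x + 1)^4

Eigenvalues and multiplicities (the geometric multiplicity of λ is n − rank(A − λI), which equals the number of Jordan blocks for λ):
  λ = -1: algebraic multiplicity = 4, geometric multiplicity = 3
  λ = 0: algebraic multiplicity = 1, geometric multiplicity = 1

Determining the block sizes for each eigenvalue:
  λ = -1: 3 blocks summing to 4 forces exactly one block of size 2 and the rest size 1 → block sizes [2, 1, 1]
  λ = 0: one block (gm = 1), so the single block has size am = 1 → block sizes [1]

Assembling the blocks gives a Jordan form
J =
  [-1,  1,  0,  0, 0]
  [ 0, -1,  0,  0, 0]
  [ 0,  0, -1,  0, 0]
  [ 0,  0,  0, -1, 0]
  [ 0,  0,  0,  0, 0]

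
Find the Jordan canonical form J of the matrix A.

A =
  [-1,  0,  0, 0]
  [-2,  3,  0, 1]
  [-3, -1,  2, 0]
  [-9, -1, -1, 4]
J_1(-1) ⊕ J_3(3)

The characteristic polynomial is
  det(x·I − A) = x^4 - 8*x^3 + 18*x^2 - 27 = (x - 3)^3*(x + 1)

Eigenvalues and multiplicities (the geometric multiplicity of λ is n − rank(A − λI), which equals the number of Jordan blocks for λ):
  λ = -1: algebraic multiplicity = 1, geometric multiplicity = 1
  λ = 3: algebraic multiplicity = 3, geometric multiplicity = 1

Determining the block sizes for each eigenvalue:
  λ = -1: one block (gm = 1), so the single block has size am = 1 → block sizes [1]
  λ = 3: one block (gm = 1), so the single block has size am = 3 → block sizes [3]

Assembling the blocks gives a Jordan form
J =
  [-1, 0, 0, 0]
  [ 0, 3, 1, 0]
  [ 0, 0, 3, 1]
  [ 0, 0, 0, 3]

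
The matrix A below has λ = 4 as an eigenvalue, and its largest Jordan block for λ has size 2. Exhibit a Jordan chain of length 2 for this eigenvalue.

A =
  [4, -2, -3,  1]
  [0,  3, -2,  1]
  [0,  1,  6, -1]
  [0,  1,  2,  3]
A Jordan chain for λ = 4 of length 2:
v_1 = (-2, -1, 1, 1)ᵀ
v_2 = (0, 1, 0, 0)ᵀ

Let N = A − (4)·I. We want v_2 with N^2 v_2 = 0 but N^1 v_2 ≠ 0; then v_{j-1} := N · v_j for j = 2, …, 2.

Pick v_2 = (0, 1, 0, 0)ᵀ.
Then v_1 = N · v_2 = (-2, -1, 1, 1)ᵀ.

Sanity check: (A − (4)·I) v_1 = (0, 0, 0, 0)ᵀ = 0. ✓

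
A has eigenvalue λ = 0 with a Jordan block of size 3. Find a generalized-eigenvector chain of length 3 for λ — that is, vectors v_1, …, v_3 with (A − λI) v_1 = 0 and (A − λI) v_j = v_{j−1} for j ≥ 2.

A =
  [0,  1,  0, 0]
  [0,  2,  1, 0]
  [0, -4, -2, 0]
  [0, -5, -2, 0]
A Jordan chain for λ = 0 of length 3:
v_1 = (2, 0, 0, -2)ᵀ
v_2 = (1, 2, -4, -5)ᵀ
v_3 = (0, 1, 0, 0)ᵀ

Let N = A − (0)·I. We want v_3 with N^3 v_3 = 0 but N^2 v_3 ≠ 0; then v_{j-1} := N · v_j for j = 3, …, 2.

Pick v_3 = (0, 1, 0, 0)ᵀ.
Then v_2 = N · v_3 = (1, 2, -4, -5)ᵀ.
Then v_1 = N · v_2 = (2, 0, 0, -2)ᵀ.

Sanity check: (A − (0)·I) v_1 = (0, 0, 0, 0)ᵀ = 0. ✓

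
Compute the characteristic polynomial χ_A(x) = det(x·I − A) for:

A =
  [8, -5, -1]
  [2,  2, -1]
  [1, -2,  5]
x^3 - 15*x^2 + 75*x - 125

Expanding det(x·I − A) (e.g. by cofactor expansion or by noting that A is similar to its Jordan form J, which has the same characteristic polynomial as A) gives
  χ_A(x) = x^3 - 15*x^2 + 75*x - 125
which factors as (x - 5)^3. The eigenvalues (with algebraic multiplicities) are λ = 5 with multiplicity 3.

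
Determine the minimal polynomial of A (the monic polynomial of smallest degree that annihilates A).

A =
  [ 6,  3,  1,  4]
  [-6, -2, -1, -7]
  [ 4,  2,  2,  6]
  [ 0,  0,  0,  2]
x^3 - 6*x^2 + 12*x - 8

The characteristic polynomial is χ_A(x) = (x - 2)^4, so the eigenvalues are known. The minimal polynomial is
  m_A(x) = Π_λ (x − λ)^{k_λ}
where k_λ is the size of the *largest* Jordan block for λ (equivalently, the smallest k with (A − λI)^k v = 0 for every generalised eigenvector v of λ).

  λ = 2: largest Jordan block has size 3, contributing (x − 2)^3

So m_A(x) = (x - 2)^3 = x^3 - 6*x^2 + 12*x - 8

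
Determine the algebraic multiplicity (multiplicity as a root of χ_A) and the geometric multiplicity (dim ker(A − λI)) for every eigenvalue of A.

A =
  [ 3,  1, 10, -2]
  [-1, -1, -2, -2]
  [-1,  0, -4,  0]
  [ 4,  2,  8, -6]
λ = -2: alg = 4, geom = 2

Step 1 — factor the characteristic polynomial to read off the algebraic multiplicities:
  χ_A(x) = (x + 2)^4

Step 2 — compute geometric multiplicities via the rank-nullity identity g(λ) = n − rank(A − λI):
  rank(A − (-2)·I) = 2, so dim ker(A − (-2)·I) = n − 2 = 2

Summary:
  λ = -2: algebraic multiplicity = 4, geometric multiplicity = 2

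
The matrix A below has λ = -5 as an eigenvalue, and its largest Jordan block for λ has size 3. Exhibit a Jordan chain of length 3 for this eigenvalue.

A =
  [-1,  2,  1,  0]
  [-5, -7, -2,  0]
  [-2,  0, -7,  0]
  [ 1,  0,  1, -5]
A Jordan chain for λ = -5 of length 3:
v_1 = (4, -6, -4, 2)ᵀ
v_2 = (4, -5, -2, 1)ᵀ
v_3 = (1, 0, 0, 0)ᵀ

Let N = A − (-5)·I. We want v_3 with N^3 v_3 = 0 but N^2 v_3 ≠ 0; then v_{j-1} := N · v_j for j = 3, …, 2.

Pick v_3 = (1, 0, 0, 0)ᵀ.
Then v_2 = N · v_3 = (4, -5, -2, 1)ᵀ.
Then v_1 = N · v_2 = (4, -6, -4, 2)ᵀ.

Sanity check: (A − (-5)·I) v_1 = (0, 0, 0, 0)ᵀ = 0. ✓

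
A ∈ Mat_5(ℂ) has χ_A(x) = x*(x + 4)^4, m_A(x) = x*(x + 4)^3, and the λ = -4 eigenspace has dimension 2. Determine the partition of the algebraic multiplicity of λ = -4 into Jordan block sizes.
Block sizes for λ = -4: [3, 1]

Step 1 — from the characteristic polynomial, algebraic multiplicity of λ = -4 is 4. From dim ker(A − (-4)·I) = 2, there are exactly 2 Jordan blocks for λ = -4.
Step 2 — from the minimal polynomial, the factor (x + 4)^3 tells us the largest block for λ = -4 has size 3.
Step 3 — with total size 4, 2 blocks, and largest block 3, the block sizes (in nonincreasing order) are [3, 1].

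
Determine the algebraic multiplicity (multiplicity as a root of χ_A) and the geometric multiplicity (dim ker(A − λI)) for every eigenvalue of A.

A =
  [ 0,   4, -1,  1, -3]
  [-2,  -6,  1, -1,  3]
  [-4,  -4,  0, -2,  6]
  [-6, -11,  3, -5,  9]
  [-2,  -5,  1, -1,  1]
λ = -2: alg = 5, geom = 3

Step 1 — factor the characteristic polynomial to read off the algebraic multiplicities:
  χ_A(x) = (x + 2)^5

Step 2 — compute geometric multiplicities via the rank-nullity identity g(λ) = n − rank(A − λI):
  rank(A − (-2)·I) = 2, so dim ker(A − (-2)·I) = n − 2 = 3

Summary:
  λ = -2: algebraic multiplicity = 5, geometric multiplicity = 3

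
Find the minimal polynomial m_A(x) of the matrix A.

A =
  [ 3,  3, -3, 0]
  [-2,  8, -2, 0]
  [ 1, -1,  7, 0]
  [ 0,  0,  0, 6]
x^2 - 12*x + 36

The characteristic polynomial is χ_A(x) = (x - 6)^4, so the eigenvalues are known. The minimal polynomial is
  m_A(x) = Π_λ (x − λ)^{k_λ}
where k_λ is the size of the *largest* Jordan block for λ (equivalently, the smallest k with (A − λI)^k v = 0 for every generalised eigenvector v of λ).

  λ = 6: largest Jordan block has size 2, contributing (x − 6)^2

So m_A(x) = (x - 6)^2 = x^2 - 12*x + 36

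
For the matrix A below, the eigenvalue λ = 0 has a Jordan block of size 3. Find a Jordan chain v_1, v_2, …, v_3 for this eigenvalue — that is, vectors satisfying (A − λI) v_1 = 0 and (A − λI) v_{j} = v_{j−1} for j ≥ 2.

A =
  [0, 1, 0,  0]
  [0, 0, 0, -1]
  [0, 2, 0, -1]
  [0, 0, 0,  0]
A Jordan chain for λ = 0 of length 3:
v_1 = (-1, 0, -2, 0)ᵀ
v_2 = (0, -1, -1, 0)ᵀ
v_3 = (0, 0, 0, 1)ᵀ

Let N = A − (0)·I. We want v_3 with N^3 v_3 = 0 but N^2 v_3 ≠ 0; then v_{j-1} := N · v_j for j = 3, …, 2.

Pick v_3 = (0, 0, 0, 1)ᵀ.
Then v_2 = N · v_3 = (0, -1, -1, 0)ᵀ.
Then v_1 = N · v_2 = (-1, 0, -2, 0)ᵀ.

Sanity check: (A − (0)·I) v_1 = (0, 0, 0, 0)ᵀ = 0. ✓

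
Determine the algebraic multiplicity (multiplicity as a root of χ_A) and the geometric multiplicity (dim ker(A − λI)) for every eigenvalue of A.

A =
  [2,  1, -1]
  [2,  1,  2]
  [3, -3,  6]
λ = 3: alg = 3, geom = 2

Step 1 — factor the characteristic polynomial to read off the algebraic multiplicities:
  χ_A(x) = (x - 3)^3

Step 2 — compute geometric multiplicities via the rank-nullity identity g(λ) = n − rank(A − λI):
  rank(A − (3)·I) = 1, so dim ker(A − (3)·I) = n − 1 = 2

Summary:
  λ = 3: algebraic multiplicity = 3, geometric multiplicity = 2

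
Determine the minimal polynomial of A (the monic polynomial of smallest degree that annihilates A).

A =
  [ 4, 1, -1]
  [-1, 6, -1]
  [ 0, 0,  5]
x^2 - 10*x + 25

The characteristic polynomial is χ_A(x) = (x - 5)^3, so the eigenvalues are known. The minimal polynomial is
  m_A(x) = Π_λ (x − λ)^{k_λ}
where k_λ is the size of the *largest* Jordan block for λ (equivalently, the smallest k with (A − λI)^k v = 0 for every generalised eigenvector v of λ).

  λ = 5: largest Jordan block has size 2, contributing (x − 5)^2

So m_A(x) = (x - 5)^2 = x^2 - 10*x + 25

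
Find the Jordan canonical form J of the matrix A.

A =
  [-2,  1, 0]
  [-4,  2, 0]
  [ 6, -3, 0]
J_2(0) ⊕ J_1(0)

The characteristic polynomial is
  det(x·I − A) = x^3

Eigenvalues and multiplicities (the geometric multiplicity of λ is n − rank(A − λI), which equals the number of Jordan blocks for λ):
  λ = 0: algebraic multiplicity = 3, geometric multiplicity = 2

Determining the block sizes for each eigenvalue:
  λ = 0: 2 blocks summing to 3 forces exactly one block of size 2 and the rest size 1 → block sizes [2, 1]

Assembling the blocks gives a Jordan form
J =
  [0, 1, 0]
  [0, 0, 0]
  [0, 0, 0]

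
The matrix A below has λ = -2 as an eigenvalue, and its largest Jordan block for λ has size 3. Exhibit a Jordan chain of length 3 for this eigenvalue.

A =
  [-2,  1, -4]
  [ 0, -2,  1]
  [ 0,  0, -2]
A Jordan chain for λ = -2 of length 3:
v_1 = (1, 0, 0)ᵀ
v_2 = (-4, 1, 0)ᵀ
v_3 = (0, 0, 1)ᵀ

Let N = A − (-2)·I. We want v_3 with N^3 v_3 = 0 but N^2 v_3 ≠ 0; then v_{j-1} := N · v_j for j = 3, …, 2.

Pick v_3 = (0, 0, 1)ᵀ.
Then v_2 = N · v_3 = (-4, 1, 0)ᵀ.
Then v_1 = N · v_2 = (1, 0, 0)ᵀ.

Sanity check: (A − (-2)·I) v_1 = (0, 0, 0)ᵀ = 0. ✓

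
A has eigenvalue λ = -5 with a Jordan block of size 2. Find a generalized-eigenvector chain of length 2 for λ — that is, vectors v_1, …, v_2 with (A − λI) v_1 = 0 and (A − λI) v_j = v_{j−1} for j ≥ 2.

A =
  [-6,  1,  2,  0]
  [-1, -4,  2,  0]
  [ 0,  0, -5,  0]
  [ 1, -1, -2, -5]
A Jordan chain for λ = -5 of length 2:
v_1 = (-1, -1, 0, 1)ᵀ
v_2 = (1, 0, 0, 0)ᵀ

Let N = A − (-5)·I. We want v_2 with N^2 v_2 = 0 but N^1 v_2 ≠ 0; then v_{j-1} := N · v_j for j = 2, …, 2.

Pick v_2 = (1, 0, 0, 0)ᵀ.
Then v_1 = N · v_2 = (-1, -1, 0, 1)ᵀ.

Sanity check: (A − (-5)·I) v_1 = (0, 0, 0, 0)ᵀ = 0. ✓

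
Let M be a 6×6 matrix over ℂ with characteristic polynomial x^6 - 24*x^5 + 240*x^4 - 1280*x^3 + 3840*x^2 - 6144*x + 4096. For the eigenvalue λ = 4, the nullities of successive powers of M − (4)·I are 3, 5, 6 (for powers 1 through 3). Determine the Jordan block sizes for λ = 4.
Block sizes for λ = 4: [3, 2, 1]

From the dimensions of kernels of powers, the number of Jordan blocks of size at least j is d_j − d_{j−1} where d_j = dim ker(N^j) (with d_0 = 0). Computing the differences gives [3, 2, 1].
The number of blocks of size exactly k is (#blocks of size ≥ k) − (#blocks of size ≥ k + 1), so the partition is: 1 block(s) of size 1, 1 block(s) of size 2, 1 block(s) of size 3.
In nonincreasing order the block sizes are [3, 2, 1].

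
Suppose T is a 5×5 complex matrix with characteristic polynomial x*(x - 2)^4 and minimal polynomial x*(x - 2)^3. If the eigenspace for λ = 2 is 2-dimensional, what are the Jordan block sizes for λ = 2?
Block sizes for λ = 2: [3, 1]

Step 1 — from the characteristic polynomial, algebraic multiplicity of λ = 2 is 4. From dim ker(T − (2)·I) = 2, there are exactly 2 Jordan blocks for λ = 2.
Step 2 — from the minimal polynomial, the factor (x − 2)^3 tells us the largest block for λ = 2 has size 3.
Step 3 — with total size 4, 2 blocks, and largest block 3, the block sizes (in nonincreasing order) are [3, 1].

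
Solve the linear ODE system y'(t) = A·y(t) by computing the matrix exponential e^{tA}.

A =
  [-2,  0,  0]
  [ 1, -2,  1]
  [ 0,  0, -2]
e^{tA} =
  [exp(-2*t), 0, 0]
  [t*exp(-2*t), exp(-2*t), t*exp(-2*t)]
  [0, 0, exp(-2*t)]

Strategy: write A = P · J · P⁻¹ where J is a Jordan canonical form, so e^{tA} = P · e^{tJ} · P⁻¹, and e^{tJ} can be computed block-by-block.

A has Jordan form
J =
  [-2,  1,  0]
  [ 0, -2,  0]
  [ 0,  0, -2]
(up to reordering of blocks).

Per-block formulas:
  For a 1×1 block at λ = -2: exp(t · [-2]) = [e^(-2t)].
  For a 2×2 Jordan block J_2(-2): exp(t · J_2(-2)) = e^(-2t)·(I + t·N), where N is the 2×2 nilpotent shift.

After assembling e^{tJ} and conjugating by P, we get:

e^{tA} =
  [exp(-2*t), 0, 0]
  [t*exp(-2*t), exp(-2*t), t*exp(-2*t)]
  [0, 0, exp(-2*t)]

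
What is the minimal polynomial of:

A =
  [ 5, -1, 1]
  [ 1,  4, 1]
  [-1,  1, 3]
x^3 - 12*x^2 + 48*x - 64

The characteristic polynomial is χ_A(x) = (x - 4)^3, so the eigenvalues are known. The minimal polynomial is
  m_A(x) = Π_λ (x − λ)^{k_λ}
where k_λ is the size of the *largest* Jordan block for λ (equivalently, the smallest k with (A − λI)^k v = 0 for every generalised eigenvector v of λ).

  λ = 4: largest Jordan block has size 3, contributing (x − 4)^3

So m_A(x) = (x - 4)^3 = x^3 - 12*x^2 + 48*x - 64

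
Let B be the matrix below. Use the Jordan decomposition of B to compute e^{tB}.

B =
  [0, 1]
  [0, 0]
e^{tB} =
  [1, t]
  [0, 1]

Strategy: write B = P · J · P⁻¹ where J is a Jordan canonical form, so e^{tB} = P · e^{tJ} · P⁻¹, and e^{tJ} can be computed block-by-block.

B has Jordan form
J =
  [0, 1]
  [0, 0]
(up to reordering of blocks).

Per-block formulas:
  For a 2×2 Jordan block J_2(0): exp(t · J_2(0)) = e^(0t)·(I + t·N), where N is the 2×2 nilpotent shift.

After assembling e^{tJ} and conjugating by P, we get:

e^{tB} =
  [1, t]
  [0, 1]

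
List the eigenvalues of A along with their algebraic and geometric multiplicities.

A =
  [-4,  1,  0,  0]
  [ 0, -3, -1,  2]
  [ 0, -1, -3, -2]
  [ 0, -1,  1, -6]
λ = -4: alg = 4, geom = 2

Step 1 — factor the characteristic polynomial to read off the algebraic multiplicities:
  χ_A(x) = (x + 4)^4

Step 2 — compute geometric multiplicities via the rank-nullity identity g(λ) = n − rank(A − λI):
  rank(A − (-4)·I) = 2, so dim ker(A − (-4)·I) = n − 2 = 2

Summary:
  λ = -4: algebraic multiplicity = 4, geometric multiplicity = 2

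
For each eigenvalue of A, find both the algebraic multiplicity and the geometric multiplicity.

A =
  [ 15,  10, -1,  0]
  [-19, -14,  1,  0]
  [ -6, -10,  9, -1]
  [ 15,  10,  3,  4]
λ = -4: alg = 1, geom = 1; λ = 6: alg = 3, geom = 1

Step 1 — factor the characteristic polynomial to read off the algebraic multiplicities:
  χ_A(x) = (x - 6)^3*(x + 4)

Step 2 — compute geometric multiplicities via the rank-nullity identity g(λ) = n − rank(A − λI):
  rank(A − (-4)·I) = 3, so dim ker(A − (-4)·I) = n − 3 = 1
  rank(A − (6)·I) = 3, so dim ker(A − (6)·I) = n − 3 = 1

Summary:
  λ = -4: algebraic multiplicity = 1, geometric multiplicity = 1
  λ = 6: algebraic multiplicity = 3, geometric multiplicity = 1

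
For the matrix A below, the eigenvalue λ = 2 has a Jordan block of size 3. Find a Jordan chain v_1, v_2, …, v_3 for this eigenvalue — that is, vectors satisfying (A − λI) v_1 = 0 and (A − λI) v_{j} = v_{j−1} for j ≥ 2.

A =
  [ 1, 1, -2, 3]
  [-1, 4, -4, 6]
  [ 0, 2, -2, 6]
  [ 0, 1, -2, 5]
A Jordan chain for λ = 2 of length 3:
v_1 = (0, -1, -2, -1)ᵀ
v_2 = (-1, -1, 0, 0)ᵀ
v_3 = (1, 0, 0, 0)ᵀ

Let N = A − (2)·I. We want v_3 with N^3 v_3 = 0 but N^2 v_3 ≠ 0; then v_{j-1} := N · v_j for j = 3, …, 2.

Pick v_3 = (1, 0, 0, 0)ᵀ.
Then v_2 = N · v_3 = (-1, -1, 0, 0)ᵀ.
Then v_1 = N · v_2 = (0, -1, -2, -1)ᵀ.

Sanity check: (A − (2)·I) v_1 = (0, 0, 0, 0)ᵀ = 0. ✓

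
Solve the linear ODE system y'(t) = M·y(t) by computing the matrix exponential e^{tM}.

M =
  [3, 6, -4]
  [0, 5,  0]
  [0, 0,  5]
e^{tM} =
  [exp(3*t), 3*exp(5*t) - 3*exp(3*t), -2*exp(5*t) + 2*exp(3*t)]
  [0, exp(5*t), 0]
  [0, 0, exp(5*t)]

Strategy: write M = P · J · P⁻¹ where J is a Jordan canonical form, so e^{tM} = P · e^{tJ} · P⁻¹, and e^{tJ} can be computed block-by-block.

M has Jordan form
J =
  [3, 0, 0]
  [0, 5, 0]
  [0, 0, 5]
(up to reordering of blocks).

Per-block formulas:
  For a 1×1 block at λ = 3: exp(t · [3]) = [e^(3t)].
  For a 1×1 block at λ = 5: exp(t · [5]) = [e^(5t)].

After assembling e^{tJ} and conjugating by P, we get:

e^{tM} =
  [exp(3*t), 3*exp(5*t) - 3*exp(3*t), -2*exp(5*t) + 2*exp(3*t)]
  [0, exp(5*t), 0]
  [0, 0, exp(5*t)]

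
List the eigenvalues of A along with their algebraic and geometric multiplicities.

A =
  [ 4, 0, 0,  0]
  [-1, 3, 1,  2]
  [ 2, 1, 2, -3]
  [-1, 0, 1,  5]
λ = 3: alg = 2, geom = 1; λ = 4: alg = 2, geom = 2

Step 1 — factor the characteristic polynomial to read off the algebraic multiplicities:
  χ_A(x) = (x - 4)^2*(x - 3)^2

Step 2 — compute geometric multiplicities via the rank-nullity identity g(λ) = n − rank(A − λI):
  rank(A − (3)·I) = 3, so dim ker(A − (3)·I) = n − 3 = 1
  rank(A − (4)·I) = 2, so dim ker(A − (4)·I) = n − 2 = 2

Summary:
  λ = 3: algebraic multiplicity = 2, geometric multiplicity = 1
  λ = 4: algebraic multiplicity = 2, geometric multiplicity = 2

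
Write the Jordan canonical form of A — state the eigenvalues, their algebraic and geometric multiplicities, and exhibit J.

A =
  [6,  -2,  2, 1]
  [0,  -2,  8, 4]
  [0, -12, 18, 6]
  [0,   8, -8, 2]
J_2(6) ⊕ J_1(6) ⊕ J_1(6)

The characteristic polynomial is
  det(x·I − A) = x^4 - 24*x^3 + 216*x^2 - 864*x + 1296 = (x - 6)^4

Eigenvalues and multiplicities (the geometric multiplicity of λ is n − rank(A − λI), which equals the number of Jordan blocks for λ):
  λ = 6: algebraic multiplicity = 4, geometric multiplicity = 3

Determining the block sizes for each eigenvalue:
  λ = 6: 3 blocks summing to 4 forces exactly one block of size 2 and the rest size 1 → block sizes [2, 1, 1]

Assembling the blocks gives a Jordan form
J =
  [6, 1, 0, 0]
  [0, 6, 0, 0]
  [0, 0, 6, 0]
  [0, 0, 0, 6]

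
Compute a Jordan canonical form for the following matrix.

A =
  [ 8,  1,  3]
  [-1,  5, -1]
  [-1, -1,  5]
J_3(6)

The characteristic polynomial is
  det(x·I − A) = x^3 - 18*x^2 + 108*x - 216 = (x - 6)^3

Eigenvalues and multiplicities (the geometric multiplicity of λ is n − rank(A − λI), which equals the number of Jordan blocks for λ):
  λ = 6: algebraic multiplicity = 3, geometric multiplicity = 1

Determining the block sizes for each eigenvalue:
  λ = 6: one block (gm = 1), so the single block has size am = 3 → block sizes [3]

Assembling the blocks gives a Jordan form
J =
  [6, 1, 0]
  [0, 6, 1]
  [0, 0, 6]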